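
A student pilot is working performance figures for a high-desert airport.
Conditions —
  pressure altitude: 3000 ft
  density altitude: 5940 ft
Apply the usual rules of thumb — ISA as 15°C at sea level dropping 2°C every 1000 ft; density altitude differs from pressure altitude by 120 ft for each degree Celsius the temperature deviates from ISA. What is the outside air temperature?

33.5°C

Density altitude − pressure altitude = 5940 − 3000 = +2940 ft.
At 120 ft/°C that is an ISA deviation of 2940/120 = +24.5°C.
ISA temperature at 3000 ft = 15 − 2 × (3000/1000) = 9°C.
OAT = ISA + deviation = 9 + (+24.5) = 33.5°C.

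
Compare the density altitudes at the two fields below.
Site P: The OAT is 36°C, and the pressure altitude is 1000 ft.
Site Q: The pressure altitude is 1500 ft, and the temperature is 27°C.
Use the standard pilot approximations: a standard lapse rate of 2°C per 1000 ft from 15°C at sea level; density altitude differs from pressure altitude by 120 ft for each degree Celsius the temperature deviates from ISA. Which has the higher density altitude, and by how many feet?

Site P: ISA temp = 13°C, deviation +23°C, DA = 1000 + 120 × 23 = 3760 ft.
Site Q: ISA temp = 12°C, deviation +15°C, DA = 1500 + 120 × 15 = 3300 ft.
Site P is higher by 3760 − 3300 = 460 ft.

Site P by 460 ft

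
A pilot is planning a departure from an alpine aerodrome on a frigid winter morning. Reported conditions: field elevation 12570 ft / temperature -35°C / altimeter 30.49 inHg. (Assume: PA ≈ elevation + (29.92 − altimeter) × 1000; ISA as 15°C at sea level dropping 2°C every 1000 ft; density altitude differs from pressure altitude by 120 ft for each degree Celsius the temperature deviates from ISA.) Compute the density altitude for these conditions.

Pressure altitude = 12570 + (29.92 − 30.49) × 1000 = 12570 + (-570) = 12000 ft.
ISA temperature at 12000 ft = 15 − 2 × (12000/1000) = -9°C.
ISA deviation = -35 − (-9) = -26°C.
Density altitude = 12000 + 120 × (-26) = 8880 ft.

8880 ft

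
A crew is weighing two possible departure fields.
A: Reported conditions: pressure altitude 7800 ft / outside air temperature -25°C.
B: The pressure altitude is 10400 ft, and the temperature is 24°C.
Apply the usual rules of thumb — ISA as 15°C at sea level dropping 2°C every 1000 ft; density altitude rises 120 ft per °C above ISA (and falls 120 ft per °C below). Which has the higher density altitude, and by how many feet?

A: ISA temp = -0.6°C, deviation -24.4°C, DA = 7800 + 120 × (-24.4) = 4872 ft.
B: ISA temp = -5.8°C, deviation +29.8°C, DA = 10400 + 120 × 29.8 = 13976 ft.
B is higher by 13976 − 4872 = 9104 ft.

B by 9104 ft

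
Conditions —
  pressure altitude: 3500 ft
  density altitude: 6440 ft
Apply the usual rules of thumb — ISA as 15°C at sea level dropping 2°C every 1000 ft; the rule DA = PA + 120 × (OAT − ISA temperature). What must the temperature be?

32.5°C

Density altitude − pressure altitude = 6440 − 3500 = +2940 ft.
At 120 ft/°C that is an ISA deviation of 2940/120 = +24.5°C.
ISA temperature at 3500 ft = 15 − 2 × (3500/1000) = 8°C.
OAT = ISA + deviation = 8 + (+24.5) = 32.5°C.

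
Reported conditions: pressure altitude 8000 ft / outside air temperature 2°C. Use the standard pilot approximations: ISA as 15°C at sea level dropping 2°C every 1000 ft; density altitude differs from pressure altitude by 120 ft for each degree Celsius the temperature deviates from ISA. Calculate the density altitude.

8360 ft

ISA temperature at 8000 ft = 15 − 2 × (8000/1000) = -1°C.
ISA deviation = 2 − (-1) = +3°C.
Density altitude = 8000 + 120 × (3) = 8000 + (+360) = 8360 ft.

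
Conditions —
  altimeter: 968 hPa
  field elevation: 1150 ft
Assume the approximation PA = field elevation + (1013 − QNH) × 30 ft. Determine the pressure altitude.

2500 ft

Pressure correction = (1013 − 968) × 30 = +1350 ft.
Pressure altitude = 1150 + (+1350) = 2500 ft.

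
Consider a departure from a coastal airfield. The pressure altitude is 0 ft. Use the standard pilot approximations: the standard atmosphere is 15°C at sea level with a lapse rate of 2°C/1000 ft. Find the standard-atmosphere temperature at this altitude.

ISA temperature = 15 − 2 × (0/1000) = 15 − 0 = 15°C.

15°C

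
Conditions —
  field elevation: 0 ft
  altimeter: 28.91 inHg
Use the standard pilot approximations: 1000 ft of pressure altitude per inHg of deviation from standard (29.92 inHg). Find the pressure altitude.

1010 ft

Pressure correction = (29.92 − 28.91) × 1000 = +1010 ft.
Pressure altitude = 0 + (+1010) = 1010 ft.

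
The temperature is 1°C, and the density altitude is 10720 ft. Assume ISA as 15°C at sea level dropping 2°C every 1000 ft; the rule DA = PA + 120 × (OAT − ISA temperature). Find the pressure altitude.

10000 ft

DA = PA + 120 × (OAT − (15 − 2·PA/1000)) = PA + 120·OAT − 1800 + 0.24·PA = 1.24·PA + 120·OAT − 1800.
So 1.24·PA = 10720 − 120 × 1 + 1800 = 12400.
PA = 12400 / 1.24 = 10000 ft.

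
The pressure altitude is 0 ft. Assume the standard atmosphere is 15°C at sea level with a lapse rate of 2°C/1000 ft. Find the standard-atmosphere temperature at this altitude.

15°C

ISA temperature = 15 − 2 × (0/1000) = 15 − 0 = 15°C.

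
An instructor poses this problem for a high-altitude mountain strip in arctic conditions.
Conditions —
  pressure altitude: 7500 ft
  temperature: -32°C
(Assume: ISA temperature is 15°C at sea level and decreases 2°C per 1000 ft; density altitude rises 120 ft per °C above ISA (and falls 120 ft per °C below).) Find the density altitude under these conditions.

3660 ft

ISA temperature at 7500 ft = 15 − 2 × (7500/1000) = 0°C.
ISA deviation = -32 − 0 = -32°C.
Density altitude = 7500 + 120 × (-32) = 7500 + (-3840) = 3660 ft.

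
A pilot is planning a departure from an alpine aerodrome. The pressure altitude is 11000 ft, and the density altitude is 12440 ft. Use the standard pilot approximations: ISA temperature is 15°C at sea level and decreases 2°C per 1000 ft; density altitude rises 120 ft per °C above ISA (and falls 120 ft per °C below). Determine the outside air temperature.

Density altitude − pressure altitude = 12440 − 11000 = +1440 ft.
At 120 ft/°C that is an ISA deviation of 1440/120 = +12°C.
ISA temperature at 11000 ft = 15 − 2 × (11000/1000) = -7°C.
OAT = ISA + deviation = -7 + (+12) = 5°C.

5°C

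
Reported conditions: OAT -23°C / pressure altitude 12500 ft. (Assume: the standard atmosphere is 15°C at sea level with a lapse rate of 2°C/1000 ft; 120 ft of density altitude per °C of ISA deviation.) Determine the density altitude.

10940 ft

ISA temperature at 12500 ft = 15 − 2 × (12500/1000) = -10°C.
ISA deviation = -23 − (-10) = -13°C.
Density altitude = 12500 + 120 × (-13) = 12500 + (-1560) = 10940 ft.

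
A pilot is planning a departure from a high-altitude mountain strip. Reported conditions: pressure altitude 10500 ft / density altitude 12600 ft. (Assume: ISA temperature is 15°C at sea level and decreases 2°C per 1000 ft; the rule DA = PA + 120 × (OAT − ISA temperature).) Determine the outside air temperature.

11.5°C

Density altitude − pressure altitude = 12600 − 10500 = +2100 ft.
At 120 ft/°C that is an ISA deviation of 2100/120 = +17.5°C.
ISA temperature at 10500 ft = 15 − 2 × (10500/1000) = -6°C.
OAT = ISA + deviation = -6 + (+17.5) = 11.5°C.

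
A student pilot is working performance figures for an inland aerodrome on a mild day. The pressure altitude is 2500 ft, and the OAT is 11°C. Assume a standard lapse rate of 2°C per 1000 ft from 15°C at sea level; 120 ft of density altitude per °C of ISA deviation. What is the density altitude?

2620 ft

ISA temperature at 2500 ft = 15 − 2 × (2500/1000) = 10°C.
ISA deviation = 11 − 10 = +1°C.
Density altitude = 2500 + 120 × (1) = 2500 + (+120) = 2620 ft.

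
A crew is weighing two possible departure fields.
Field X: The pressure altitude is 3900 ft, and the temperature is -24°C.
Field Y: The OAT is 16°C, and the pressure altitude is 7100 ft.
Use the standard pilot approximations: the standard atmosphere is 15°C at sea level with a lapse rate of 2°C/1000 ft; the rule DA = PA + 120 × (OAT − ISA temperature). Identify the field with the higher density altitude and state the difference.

Field Y by 8768 ft

Field X: ISA temp = 7.2°C, deviation -31.2°C, DA = 3900 + 120 × (-31.2) = 156 ft.
Field Y: ISA temp = 0.8°C, deviation +15.2°C, DA = 7100 + 120 × 15.2 = 8924 ft.
Field Y is higher by 8924 − 156 = 8768 ft.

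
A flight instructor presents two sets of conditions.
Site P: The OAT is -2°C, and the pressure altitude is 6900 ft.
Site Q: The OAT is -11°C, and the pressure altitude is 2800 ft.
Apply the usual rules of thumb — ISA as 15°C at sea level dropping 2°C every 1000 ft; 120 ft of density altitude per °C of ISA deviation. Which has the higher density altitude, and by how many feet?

Site P by 6164 ft

Site P: ISA temp = 1.2°C, deviation -3.2°C, DA = 6900 + 120 × (-3.2) = 6516 ft.
Site Q: ISA temp = 9.4°C, deviation -20.4°C, DA = 2800 + 120 × (-20.4) = 352 ft.
Site P is higher by 6516 − 352 = 6164 ft.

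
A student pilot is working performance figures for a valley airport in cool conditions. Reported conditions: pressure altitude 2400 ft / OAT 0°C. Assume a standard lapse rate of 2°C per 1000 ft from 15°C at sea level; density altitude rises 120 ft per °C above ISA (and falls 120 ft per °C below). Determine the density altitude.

1176 ft

ISA temperature at 2400 ft = 15 − 2 × (2400/1000) = 10.2°C.
ISA deviation = 0 − 10.2 = -10.2°C.
Density altitude = 2400 + 120 × (-10.2) = 2400 + (-1224) = 1176 ft.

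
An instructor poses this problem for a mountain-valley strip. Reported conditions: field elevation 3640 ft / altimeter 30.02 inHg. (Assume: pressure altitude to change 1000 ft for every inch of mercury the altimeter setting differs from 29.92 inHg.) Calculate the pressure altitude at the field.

3540 ft

Pressure correction = (29.92 − 30.02) × 1000 = -100 ft.
Pressure altitude = 3640 + (-100) = 3540 ft.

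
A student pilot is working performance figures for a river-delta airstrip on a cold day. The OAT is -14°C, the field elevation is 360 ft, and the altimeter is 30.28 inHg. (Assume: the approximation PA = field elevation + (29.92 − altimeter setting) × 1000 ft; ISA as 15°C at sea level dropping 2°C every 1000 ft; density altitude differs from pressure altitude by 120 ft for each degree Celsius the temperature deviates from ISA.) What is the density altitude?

-3480 ft

Pressure altitude = 360 + (29.92 − 30.28) × 1000 = 360 + (-360) = 0 ft.
ISA temperature at 0 ft = 15 − 2 × (0/1000) = 15°C.
ISA deviation = -14 − 15 = -29°C.
Density altitude = 0 + 120 × (-29) = -3480 ft.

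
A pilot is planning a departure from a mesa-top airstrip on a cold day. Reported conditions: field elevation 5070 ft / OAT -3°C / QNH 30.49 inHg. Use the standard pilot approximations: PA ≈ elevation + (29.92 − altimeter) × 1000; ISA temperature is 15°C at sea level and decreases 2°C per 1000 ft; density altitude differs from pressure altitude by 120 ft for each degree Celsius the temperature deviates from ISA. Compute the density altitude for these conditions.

Pressure altitude = 5070 + (29.92 − 30.49) × 1000 = 5070 + (-570) = 4500 ft.
ISA temperature at 4500 ft = 15 − 2 × (4500/1000) = 6°C.
ISA deviation = -3 − 6 = -9°C.
Density altitude = 4500 + 120 × (-9) = 3420 ft.

3420 ft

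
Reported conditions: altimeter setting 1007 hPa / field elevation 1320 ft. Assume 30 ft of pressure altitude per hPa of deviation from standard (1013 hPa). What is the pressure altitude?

1500 ft

Pressure correction = (1013 − 1007) × 30 = +180 ft.
Pressure altitude = 1320 + (+180) = 1500 ft.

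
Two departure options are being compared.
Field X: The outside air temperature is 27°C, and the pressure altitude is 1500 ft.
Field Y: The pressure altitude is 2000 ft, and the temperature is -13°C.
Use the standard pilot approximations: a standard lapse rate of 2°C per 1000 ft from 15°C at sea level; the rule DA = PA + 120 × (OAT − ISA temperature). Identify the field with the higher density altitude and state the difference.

Field X: ISA temp = 12°C, deviation +15°C, DA = 1500 + 120 × 15 = 3300 ft.
Field Y: ISA temp = 11°C, deviation -24°C, DA = 2000 + 120 × (-24) = -880 ft.
Field X is higher by 3300 − (-880) = 4180 ft.

Field X by 4180 ft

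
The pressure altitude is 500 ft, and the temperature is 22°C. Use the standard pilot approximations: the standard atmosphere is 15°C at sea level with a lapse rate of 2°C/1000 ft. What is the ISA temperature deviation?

ISA+8°C

ISA temperature at 500 ft = 15 − 2 × (500/1000) = 14°C.
Deviation = OAT − ISA = 22 − 14 = +8°C.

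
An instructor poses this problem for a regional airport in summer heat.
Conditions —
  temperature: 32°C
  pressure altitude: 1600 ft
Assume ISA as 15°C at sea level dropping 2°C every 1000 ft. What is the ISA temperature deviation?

ISA temperature at 1600 ft = 15 − 2 × (1600/1000) = 11.8°C.
Deviation = OAT − ISA = 32 − 11.8 = +20.2°C.

ISA+20.2°C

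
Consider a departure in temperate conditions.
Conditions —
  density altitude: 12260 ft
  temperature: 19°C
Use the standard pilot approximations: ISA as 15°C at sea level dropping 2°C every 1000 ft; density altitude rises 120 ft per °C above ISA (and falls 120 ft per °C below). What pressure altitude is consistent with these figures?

9500 ft

DA = PA + 120 × (OAT − (15 − 2·PA/1000)) = PA + 120·OAT − 1800 + 0.24·PA = 1.24·PA + 120·OAT − 1800.
So 1.24·PA = 12260 − 120 × 19 + 1800 = 11780.
PA = 11780 / 1.24 = 9500 ft.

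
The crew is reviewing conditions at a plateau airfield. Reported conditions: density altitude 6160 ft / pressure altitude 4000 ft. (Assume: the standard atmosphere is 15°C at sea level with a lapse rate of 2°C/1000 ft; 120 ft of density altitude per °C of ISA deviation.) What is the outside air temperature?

25°C

Density altitude − pressure altitude = 6160 − 4000 = +2160 ft.
At 120 ft/°C that is an ISA deviation of 2160/120 = +18°C.
ISA temperature at 4000 ft = 15 − 2 × (4000/1000) = 7°C.
OAT = ISA + deviation = 7 + (+18) = 25°C.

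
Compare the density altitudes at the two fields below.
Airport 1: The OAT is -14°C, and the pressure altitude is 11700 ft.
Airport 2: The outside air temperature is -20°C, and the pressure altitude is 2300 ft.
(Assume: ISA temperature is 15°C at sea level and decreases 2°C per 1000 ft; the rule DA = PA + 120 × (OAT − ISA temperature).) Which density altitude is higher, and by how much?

Airport 1: ISA temp = -8.4°C, deviation -5.6°C, DA = 11700 + 120 × (-5.6) = 11028 ft.
Airport 2: ISA temp = 10.4°C, deviation -30.4°C, DA = 2300 + 120 × (-30.4) = -1348 ft.
Airport 1 is higher by 11028 − (-1348) = 12376 ft.

Airport 1 by 12376 ft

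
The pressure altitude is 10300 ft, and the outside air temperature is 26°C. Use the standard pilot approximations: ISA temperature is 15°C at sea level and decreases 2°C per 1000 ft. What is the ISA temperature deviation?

ISA+31.6°C

ISA temperature at 10300 ft = 15 − 2 × (10300/1000) = -5.6°C.
Deviation = OAT − ISA = 26 − (-5.6) = +31.6°C.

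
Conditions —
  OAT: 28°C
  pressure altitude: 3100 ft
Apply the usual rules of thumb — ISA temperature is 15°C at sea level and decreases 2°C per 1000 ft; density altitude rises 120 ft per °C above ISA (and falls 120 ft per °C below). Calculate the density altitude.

5404 ft

ISA temperature at 3100 ft = 15 − 2 × (3100/1000) = 8.8°C.
ISA deviation = 28 − 8.8 = +19.2°C.
Density altitude = 3100 + 120 × (19.2) = 3100 + (+2304) = 5404 ft.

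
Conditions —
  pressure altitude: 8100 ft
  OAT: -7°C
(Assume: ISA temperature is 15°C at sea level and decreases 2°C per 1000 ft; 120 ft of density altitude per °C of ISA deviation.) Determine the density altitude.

7404 ft

ISA temperature at 8100 ft = 15 − 2 × (8100/1000) = -1.2°C.
ISA deviation = -7 − (-1.2) = -5.8°C.
Density altitude = 8100 + 120 × (-5.8) = 8100 + (-696) = 7404 ft.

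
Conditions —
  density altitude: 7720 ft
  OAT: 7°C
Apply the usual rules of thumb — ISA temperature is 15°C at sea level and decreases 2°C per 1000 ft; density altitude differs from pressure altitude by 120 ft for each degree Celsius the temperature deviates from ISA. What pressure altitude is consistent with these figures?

DA = PA + 120 × (OAT − (15 − 2·PA/1000)) = PA + 120·OAT − 1800 + 0.24·PA = 1.24·PA + 120·OAT − 1800.
So 1.24·PA = 7720 − 120 × 7 + 1800 = 8680.
PA = 8680 / 1.24 = 7000 ft.

7000 ft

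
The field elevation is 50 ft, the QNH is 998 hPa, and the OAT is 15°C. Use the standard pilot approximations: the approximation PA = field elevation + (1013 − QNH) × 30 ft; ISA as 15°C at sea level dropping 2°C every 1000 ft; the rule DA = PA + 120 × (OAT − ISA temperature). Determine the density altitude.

620 ft

Pressure altitude = 50 + (1013 − 998) × 30 = 50 + (+450) = 500 ft.
ISA temperature at 500 ft = 15 − 2 × (500/1000) = 14°C.
ISA deviation = 15 − 14 = +1°C.
Density altitude = 500 + 120 × (1) = 620 ft.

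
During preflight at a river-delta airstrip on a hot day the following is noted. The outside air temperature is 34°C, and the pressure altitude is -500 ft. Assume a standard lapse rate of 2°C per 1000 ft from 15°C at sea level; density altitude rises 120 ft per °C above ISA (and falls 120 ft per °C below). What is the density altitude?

1660 ft

ISA temperature at -500 ft = 15 − 2 × (-500/1000) = 16°C.
ISA deviation = 34 − 16 = +18°C.
Density altitude = -500 + 120 × (18) = -500 + (+2160) = 1660 ft.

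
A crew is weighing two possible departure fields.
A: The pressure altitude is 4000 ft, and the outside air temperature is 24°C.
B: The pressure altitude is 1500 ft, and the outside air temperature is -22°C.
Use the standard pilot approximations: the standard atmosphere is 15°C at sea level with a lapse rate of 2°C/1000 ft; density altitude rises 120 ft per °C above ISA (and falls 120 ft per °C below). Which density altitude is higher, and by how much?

A: ISA temp = 7°C, deviation +17°C, DA = 4000 + 120 × 17 = 6040 ft.
B: ISA temp = 12°C, deviation -34°C, DA = 1500 + 120 × (-34) = -2580 ft.
A is higher by 6040 − (-2580) = 8620 ft.

A by 8620 ft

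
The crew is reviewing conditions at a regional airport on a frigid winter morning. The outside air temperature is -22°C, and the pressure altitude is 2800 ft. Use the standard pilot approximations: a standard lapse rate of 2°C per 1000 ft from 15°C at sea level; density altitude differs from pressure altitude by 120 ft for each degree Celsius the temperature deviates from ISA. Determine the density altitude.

ISA temperature at 2800 ft = 15 − 2 × (2800/1000) = 9.4°C.
ISA deviation = -22 − 9.4 = -31.4°C.
Density altitude = 2800 + 120 × (-31.4) = 2800 + (-3768) = -968 ft.

-968 ft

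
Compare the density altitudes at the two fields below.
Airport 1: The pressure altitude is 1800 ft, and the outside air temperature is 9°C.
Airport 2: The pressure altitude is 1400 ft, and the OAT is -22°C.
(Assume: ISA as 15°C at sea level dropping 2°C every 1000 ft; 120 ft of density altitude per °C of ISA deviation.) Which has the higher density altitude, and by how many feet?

Airport 1 by 4216 ft

Airport 1: ISA temp = 11.4°C, deviation -2.4°C, DA = 1800 + 120 × (-2.4) = 1512 ft.
Airport 2: ISA temp = 12.2°C, deviation -34.2°C, DA = 1400 + 120 × (-34.2) = -2704 ft.
Airport 1 is higher by 1512 − (-2704) = 4216 ft.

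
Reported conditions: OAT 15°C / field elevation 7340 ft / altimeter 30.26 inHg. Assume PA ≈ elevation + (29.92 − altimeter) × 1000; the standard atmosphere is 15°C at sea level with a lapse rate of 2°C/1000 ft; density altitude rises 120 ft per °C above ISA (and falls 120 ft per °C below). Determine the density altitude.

8680 ft

Pressure altitude = 7340 + (29.92 − 30.26) × 1000 = 7340 + (-340) = 7000 ft.
ISA temperature at 7000 ft = 15 − 2 × (7000/1000) = 1°C.
ISA deviation = 15 − 1 = +14°C.
Density altitude = 7000 + 120 × (14) = 8680 ft.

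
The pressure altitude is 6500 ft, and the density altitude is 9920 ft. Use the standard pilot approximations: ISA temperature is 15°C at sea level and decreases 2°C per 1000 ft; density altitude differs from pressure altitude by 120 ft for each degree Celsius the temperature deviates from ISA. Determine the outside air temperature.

Density altitude − pressure altitude = 9920 − 6500 = +3420 ft.
At 120 ft/°C that is an ISA deviation of 3420/120 = +28.5°C.
ISA temperature at 6500 ft = 15 − 2 × (6500/1000) = 2°C.
OAT = ISA + deviation = 2 + (+28.5) = 30.5°C.

30.5°C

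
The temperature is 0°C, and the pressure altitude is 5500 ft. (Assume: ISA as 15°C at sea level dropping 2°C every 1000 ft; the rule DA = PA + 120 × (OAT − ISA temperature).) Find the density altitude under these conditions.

ISA temperature at 5500 ft = 15 − 2 × (5500/1000) = 4°C.
ISA deviation = 0 − 4 = -4°C.
Density altitude = 5500 + 120 × (-4) = 5500 + (-480) = 5020 ft.

5020 ft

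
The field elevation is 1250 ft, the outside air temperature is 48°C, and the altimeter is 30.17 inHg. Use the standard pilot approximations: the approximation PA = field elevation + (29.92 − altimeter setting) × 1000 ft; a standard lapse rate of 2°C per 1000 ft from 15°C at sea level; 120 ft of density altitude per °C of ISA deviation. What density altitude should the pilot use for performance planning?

Pressure altitude = 1250 + (29.92 − 30.17) × 1000 = 1250 + (-250) = 1000 ft.
ISA temperature at 1000 ft = 15 − 2 × (1000/1000) = 13°C.
ISA deviation = 48 − 13 = +35°C.
Density altitude = 1000 + 120 × (35) = 5200 ft.

5200 ft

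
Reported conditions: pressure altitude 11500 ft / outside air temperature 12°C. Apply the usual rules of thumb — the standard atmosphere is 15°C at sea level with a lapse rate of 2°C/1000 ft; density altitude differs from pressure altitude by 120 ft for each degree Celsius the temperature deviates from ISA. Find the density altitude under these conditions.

13900 ft

ISA temperature at 11500 ft = 15 − 2 × (11500/1000) = -8°C.
ISA deviation = 12 − (-8) = +20°C.
Density altitude = 11500 + 120 × (20) = 11500 + (+2400) = 13900 ft.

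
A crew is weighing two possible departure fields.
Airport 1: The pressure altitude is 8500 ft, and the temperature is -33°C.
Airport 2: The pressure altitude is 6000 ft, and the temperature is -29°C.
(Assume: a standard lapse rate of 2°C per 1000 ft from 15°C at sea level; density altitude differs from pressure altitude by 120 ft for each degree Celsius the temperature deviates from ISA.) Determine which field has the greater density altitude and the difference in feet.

Airport 1 by 2620 ft

Airport 1: ISA temp = -2°C, deviation -31°C, DA = 8500 + 120 × (-31) = 4780 ft.
Airport 2: ISA temp = 3°C, deviation -32°C, DA = 6000 + 120 × (-32) = 2160 ft.
Airport 1 is higher by 4780 − 2160 = 2620 ft.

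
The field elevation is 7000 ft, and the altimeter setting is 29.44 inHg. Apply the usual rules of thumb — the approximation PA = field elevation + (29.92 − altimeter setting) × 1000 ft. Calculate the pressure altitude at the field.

Pressure correction = (29.92 − 29.44) × 1000 = +480 ft.
Pressure altitude = 7000 + (+480) = 7480 ft.

7480 ft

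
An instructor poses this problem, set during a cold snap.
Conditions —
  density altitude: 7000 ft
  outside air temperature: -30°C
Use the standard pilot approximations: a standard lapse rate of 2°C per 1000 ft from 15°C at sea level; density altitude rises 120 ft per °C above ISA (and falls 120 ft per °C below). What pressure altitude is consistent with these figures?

10000 ft

DA = PA + 120 × (OAT − (15 − 2·PA/1000)) = PA + 120·OAT − 1800 + 0.24·PA = 1.24·PA + 120·OAT − 1800.
So 1.24·PA = 7000 − 120 × (-30) + 1800 = 12400.
PA = 12400 / 1.24 = 10000 ft.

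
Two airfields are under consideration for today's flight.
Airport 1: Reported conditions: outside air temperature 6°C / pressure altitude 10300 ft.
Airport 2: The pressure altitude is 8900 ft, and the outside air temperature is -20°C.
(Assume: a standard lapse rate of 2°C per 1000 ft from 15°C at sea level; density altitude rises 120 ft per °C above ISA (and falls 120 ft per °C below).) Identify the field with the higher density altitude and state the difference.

Airport 1: ISA temp = -5.6°C, deviation +11.6°C, DA = 10300 + 120 × 11.6 = 11692 ft.
Airport 2: ISA temp = -2.8°C, deviation -17.2°C, DA = 8900 + 120 × (-17.2) = 6836 ft.
Airport 1 is higher by 11692 − 6836 = 4856 ft.

Airport 1 by 4856 ft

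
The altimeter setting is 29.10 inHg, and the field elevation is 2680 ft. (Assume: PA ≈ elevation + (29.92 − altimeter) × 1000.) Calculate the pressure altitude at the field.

3500 ft

Pressure correction = (29.92 − 29.10) × 1000 = +820 ft.
Pressure altitude = 2680 + (+820) = 3500 ft.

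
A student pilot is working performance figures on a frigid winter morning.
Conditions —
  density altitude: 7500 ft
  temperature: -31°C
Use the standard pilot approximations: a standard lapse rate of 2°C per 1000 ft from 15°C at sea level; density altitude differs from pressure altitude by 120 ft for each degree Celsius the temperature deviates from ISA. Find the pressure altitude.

10500 ft

DA = PA + 120 × (OAT − (15 − 2·PA/1000)) = PA + 120·OAT − 1800 + 0.24·PA = 1.24·PA + 120·OAT − 1800.
So 1.24·PA = 7500 − 120 × (-31) + 1800 = 13020.
PA = 13020 / 1.24 = 10500 ft.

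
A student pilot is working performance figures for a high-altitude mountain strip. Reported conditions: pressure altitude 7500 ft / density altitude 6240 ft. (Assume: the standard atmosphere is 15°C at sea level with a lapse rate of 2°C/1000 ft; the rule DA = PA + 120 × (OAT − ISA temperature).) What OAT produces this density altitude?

Density altitude − pressure altitude = 6240 − 7500 = -1260 ft.
At 120 ft/°C that is an ISA deviation of -1260/120 = -10.5°C.
ISA temperature at 7500 ft = 15 − 2 × (7500/1000) = 0°C.
OAT = ISA + deviation = 0 + (-10.5) = -10.5°C.

-10.5°C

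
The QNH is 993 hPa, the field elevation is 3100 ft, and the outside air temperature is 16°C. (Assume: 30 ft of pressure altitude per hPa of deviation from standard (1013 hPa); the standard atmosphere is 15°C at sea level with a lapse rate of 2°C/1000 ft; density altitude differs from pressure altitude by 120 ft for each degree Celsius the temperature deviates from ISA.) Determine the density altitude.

Pressure altitude = 3100 + (1013 − 993) × 30 = 3100 + (+600) = 3700 ft.
ISA temperature at 3700 ft = 15 − 2 × (3700/1000) = 7.6°C.
ISA deviation = 16 − 7.6 = +8.4°C.
Density altitude = 3700 + 120 × (8.4) = 4708 ft.

4708 ft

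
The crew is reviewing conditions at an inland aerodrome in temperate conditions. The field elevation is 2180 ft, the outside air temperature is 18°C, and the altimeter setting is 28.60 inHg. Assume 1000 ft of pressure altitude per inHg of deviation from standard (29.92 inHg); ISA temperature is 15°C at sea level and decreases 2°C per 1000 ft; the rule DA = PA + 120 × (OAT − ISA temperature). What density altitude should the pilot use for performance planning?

4700 ft

Pressure altitude = 2180 + (29.92 − 28.60) × 1000 = 2180 + (+1320) = 3500 ft.
ISA temperature at 3500 ft = 15 − 2 × (3500/1000) = 8°C.
ISA deviation = 18 − 8 = +10°C.
Density altitude = 3500 + 120 × (10) = 4700 ft.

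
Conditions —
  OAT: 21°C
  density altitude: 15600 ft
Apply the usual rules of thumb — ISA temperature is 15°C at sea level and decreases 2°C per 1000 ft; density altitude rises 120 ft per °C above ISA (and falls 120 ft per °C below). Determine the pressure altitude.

DA = PA + 120 × (OAT − (15 − 2·PA/1000)) = PA + 120·OAT − 1800 + 0.24·PA = 1.24·PA + 120·OAT − 1800.
So 1.24·PA = 15600 − 120 × 21 + 1800 = 14880.
PA = 14880 / 1.24 = 12000 ft.

12000 ft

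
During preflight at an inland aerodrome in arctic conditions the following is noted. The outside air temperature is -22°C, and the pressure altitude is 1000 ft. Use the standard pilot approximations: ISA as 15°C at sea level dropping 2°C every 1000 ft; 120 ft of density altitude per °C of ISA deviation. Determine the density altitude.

ISA temperature at 1000 ft = 15 − 2 × (1000/1000) = 13°C.
ISA deviation = -22 − 13 = -35°C.
Density altitude = 1000 + 120 × (-35) = 1000 + (-4200) = -3200 ft.

-3200 ft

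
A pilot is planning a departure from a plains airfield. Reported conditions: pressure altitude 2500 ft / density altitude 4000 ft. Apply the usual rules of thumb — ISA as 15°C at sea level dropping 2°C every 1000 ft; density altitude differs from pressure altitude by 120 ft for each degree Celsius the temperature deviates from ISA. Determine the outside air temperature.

22.5°C

Density altitude − pressure altitude = 4000 − 2500 = +1500 ft.
At 120 ft/°C that is an ISA deviation of 1500/120 = +12.5°C.
ISA temperature at 2500 ft = 15 − 2 × (2500/1000) = 10°C.
OAT = ISA + deviation = 10 + (+12.5) = 22.5°C.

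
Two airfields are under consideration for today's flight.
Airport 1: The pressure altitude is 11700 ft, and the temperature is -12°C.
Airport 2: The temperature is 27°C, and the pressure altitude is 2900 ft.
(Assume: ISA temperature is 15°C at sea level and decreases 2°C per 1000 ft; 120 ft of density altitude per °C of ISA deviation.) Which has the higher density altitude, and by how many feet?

Airport 1: ISA temp = -8.4°C, deviation -3.6°C, DA = 11700 + 120 × (-3.6) = 11268 ft.
Airport 2: ISA temp = 9.2°C, deviation +17.8°C, DA = 2900 + 120 × 17.8 = 5036 ft.
Airport 1 is higher by 11268 − 5036 = 6232 ft.

Airport 1 by 6232 ft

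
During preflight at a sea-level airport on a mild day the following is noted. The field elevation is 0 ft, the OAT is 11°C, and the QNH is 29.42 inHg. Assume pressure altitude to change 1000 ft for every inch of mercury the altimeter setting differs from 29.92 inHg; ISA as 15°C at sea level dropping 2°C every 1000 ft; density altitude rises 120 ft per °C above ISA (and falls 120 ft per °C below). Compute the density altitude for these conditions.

Pressure altitude = 0 + (29.92 − 29.42) × 1000 = 0 + (+500) = 500 ft.
ISA temperature at 500 ft = 15 − 2 × (500/1000) = 14°C.
ISA deviation = 11 − 14 = -3°C.
Density altitude = 500 + 120 × (-3) = 140 ft.

140 ft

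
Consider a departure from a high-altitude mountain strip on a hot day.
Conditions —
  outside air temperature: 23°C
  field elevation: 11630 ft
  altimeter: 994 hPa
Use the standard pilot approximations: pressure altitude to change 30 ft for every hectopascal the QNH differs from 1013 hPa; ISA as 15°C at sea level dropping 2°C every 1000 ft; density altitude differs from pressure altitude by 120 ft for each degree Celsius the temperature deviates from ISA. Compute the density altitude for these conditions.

Pressure altitude = 11630 + (1013 − 994) × 30 = 11630 + (+570) = 12200 ft.
ISA temperature at 12200 ft = 15 − 2 × (12200/1000) = -9.4°C.
ISA deviation = 23 − (-9.4) = +32.4°C.
Density altitude = 12200 + 120 × (32.4) = 16088 ft.

16088 ft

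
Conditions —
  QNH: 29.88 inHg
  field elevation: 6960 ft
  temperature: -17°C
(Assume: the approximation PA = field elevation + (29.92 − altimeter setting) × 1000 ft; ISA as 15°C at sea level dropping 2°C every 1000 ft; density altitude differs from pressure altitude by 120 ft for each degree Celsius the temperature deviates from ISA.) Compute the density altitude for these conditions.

4840 ft

Pressure altitude = 6960 + (29.92 − 29.88) × 1000 = 6960 + (+40) = 7000 ft.
ISA temperature at 7000 ft = 15 − 2 × (7000/1000) = 1°C.
ISA deviation = -17 − 1 = -18°C.
Density altitude = 7000 + 120 × (-18) = 4840 ft.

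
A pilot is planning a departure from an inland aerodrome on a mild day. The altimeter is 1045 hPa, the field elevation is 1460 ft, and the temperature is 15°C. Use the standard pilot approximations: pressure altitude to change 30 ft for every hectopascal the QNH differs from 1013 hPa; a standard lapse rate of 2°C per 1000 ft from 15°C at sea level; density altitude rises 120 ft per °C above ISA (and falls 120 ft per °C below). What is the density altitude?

Pressure altitude = 1460 + (1013 − 1045) × 30 = 1460 + (-960) = 500 ft.
ISA temperature at 500 ft = 15 − 2 × (500/1000) = 14°C.
ISA deviation = 15 − 14 = +1°C.
Density altitude = 500 + 120 × (1) = 620 ft.

620 ft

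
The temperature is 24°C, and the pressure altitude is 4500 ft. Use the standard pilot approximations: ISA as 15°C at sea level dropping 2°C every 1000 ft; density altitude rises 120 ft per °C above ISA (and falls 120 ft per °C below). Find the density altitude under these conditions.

ISA temperature at 4500 ft = 15 − 2 × (4500/1000) = 6°C.
ISA deviation = 24 − 6 = +18°C.
Density altitude = 4500 + 120 × (18) = 4500 + (+2160) = 6660 ft.

6660 ft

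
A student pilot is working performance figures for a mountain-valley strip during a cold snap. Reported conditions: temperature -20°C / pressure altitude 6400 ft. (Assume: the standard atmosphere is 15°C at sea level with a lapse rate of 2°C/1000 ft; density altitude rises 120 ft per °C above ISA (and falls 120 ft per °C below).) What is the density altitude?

3736 ft

ISA temperature at 6400 ft = 15 − 2 × (6400/1000) = 2.2°C.
ISA deviation = -20 − 2.2 = -22.2°C.
Density altitude = 6400 + 120 × (-22.2) = 6400 + (-2664) = 3736 ft.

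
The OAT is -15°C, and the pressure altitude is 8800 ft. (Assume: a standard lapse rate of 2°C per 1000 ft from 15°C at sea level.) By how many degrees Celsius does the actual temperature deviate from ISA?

ISA-12.4°C

ISA temperature at 8800 ft = 15 − 2 × (8800/1000) = -2.6°C.
Deviation = OAT − ISA = -15 − (-2.6) = -12.4°C.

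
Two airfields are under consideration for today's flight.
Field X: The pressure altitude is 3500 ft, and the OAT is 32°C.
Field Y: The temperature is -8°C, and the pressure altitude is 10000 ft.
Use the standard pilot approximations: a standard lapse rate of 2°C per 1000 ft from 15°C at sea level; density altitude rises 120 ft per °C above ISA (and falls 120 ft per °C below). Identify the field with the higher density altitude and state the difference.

Field Y by 3260 ft

Field X: ISA temp = 8°C, deviation +24°C, DA = 3500 + 120 × 24 = 6380 ft.
Field Y: ISA temp = -5°C, deviation -3°C, DA = 10000 + 120 × (-3) = 9640 ft.
Field Y is higher by 9640 − 6380 = 3260 ft.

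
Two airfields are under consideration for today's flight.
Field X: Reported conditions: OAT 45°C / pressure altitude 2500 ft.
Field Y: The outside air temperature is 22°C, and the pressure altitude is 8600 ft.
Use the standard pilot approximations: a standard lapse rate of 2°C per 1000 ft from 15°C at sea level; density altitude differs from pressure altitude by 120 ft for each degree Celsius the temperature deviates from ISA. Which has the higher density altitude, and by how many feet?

Field Y by 4804 ft

Field X: ISA temp = 10°C, deviation +35°C, DA = 2500 + 120 × 35 = 6700 ft.
Field Y: ISA temp = -2.2°C, deviation +24.2°C, DA = 8600 + 120 × 24.2 = 11504 ft.
Field Y is higher by 11504 − 6700 = 4804 ft.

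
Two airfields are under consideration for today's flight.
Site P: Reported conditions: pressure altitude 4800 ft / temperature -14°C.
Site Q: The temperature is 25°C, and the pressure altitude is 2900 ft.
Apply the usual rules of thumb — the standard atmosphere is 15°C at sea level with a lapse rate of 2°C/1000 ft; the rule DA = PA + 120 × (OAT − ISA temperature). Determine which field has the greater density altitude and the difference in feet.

Site Q by 2324 ft

Site P: ISA temp = 5.4°C, deviation -19.4°C, DA = 4800 + 120 × (-19.4) = 2472 ft.
Site Q: ISA temp = 9.2°C, deviation +15.8°C, DA = 2900 + 120 × 15.8 = 4796 ft.
Site Q is higher by 4796 − 2472 = 2324 ft.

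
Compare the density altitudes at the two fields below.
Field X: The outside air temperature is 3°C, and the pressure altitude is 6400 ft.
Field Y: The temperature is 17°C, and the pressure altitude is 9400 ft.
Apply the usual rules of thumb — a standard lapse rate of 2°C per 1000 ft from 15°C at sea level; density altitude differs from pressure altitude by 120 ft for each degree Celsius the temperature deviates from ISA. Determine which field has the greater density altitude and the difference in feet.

Field X: ISA temp = 2.2°C, deviation +0.8°C, DA = 6400 + 120 × 0.8 = 6496 ft.
Field Y: ISA temp = -3.8°C, deviation +20.8°C, DA = 9400 + 120 × 20.8 = 11896 ft.
Field Y is higher by 11896 − 6496 = 5400 ft.

Field Y by 5400 ft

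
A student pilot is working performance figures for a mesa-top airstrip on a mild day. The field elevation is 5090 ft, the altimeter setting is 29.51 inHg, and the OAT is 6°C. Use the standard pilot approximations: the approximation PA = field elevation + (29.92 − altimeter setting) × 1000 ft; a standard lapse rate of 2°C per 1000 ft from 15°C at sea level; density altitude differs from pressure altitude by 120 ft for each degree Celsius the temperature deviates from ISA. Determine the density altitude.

Pressure altitude = 5090 + (29.92 − 29.51) × 1000 = 5090 + (+410) = 5500 ft.
ISA temperature at 5500 ft = 15 − 2 × (5500/1000) = 4°C.
ISA deviation = 6 − 4 = +2°C.
Density altitude = 5500 + 120 × (2) = 5740 ft.

5740 ft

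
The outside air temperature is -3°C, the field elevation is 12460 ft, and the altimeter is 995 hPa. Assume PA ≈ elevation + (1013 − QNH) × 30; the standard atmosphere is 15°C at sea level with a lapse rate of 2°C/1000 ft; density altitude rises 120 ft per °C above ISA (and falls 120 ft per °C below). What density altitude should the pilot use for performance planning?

13960 ft

Pressure altitude = 12460 + (1013 − 995) × 30 = 12460 + (+540) = 13000 ft.
ISA temperature at 13000 ft = 15 − 2 × (13000/1000) = -11°C.
ISA deviation = -3 − (-11) = +8°C.
Density altitude = 13000 + 120 × (8) = 13960 ft.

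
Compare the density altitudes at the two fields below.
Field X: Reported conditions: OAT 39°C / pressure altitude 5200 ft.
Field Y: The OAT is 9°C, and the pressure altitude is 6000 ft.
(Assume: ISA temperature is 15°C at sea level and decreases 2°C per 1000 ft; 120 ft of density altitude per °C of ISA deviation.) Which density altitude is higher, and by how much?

Field X by 2608 ft

Field X: ISA temp = 4.6°C, deviation +34.4°C, DA = 5200 + 120 × 34.4 = 9328 ft.
Field Y: ISA temp = 3°C, deviation +6°C, DA = 6000 + 120 × 6 = 6720 ft.
Field X is higher by 9328 − 6720 = 2608 ft.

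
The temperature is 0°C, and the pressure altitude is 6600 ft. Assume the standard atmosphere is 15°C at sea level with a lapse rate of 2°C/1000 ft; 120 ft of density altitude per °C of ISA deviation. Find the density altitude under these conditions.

6384 ft

ISA temperature at 6600 ft = 15 − 2 × (6600/1000) = 1.8°C.
ISA deviation = 0 − 1.8 = -1.8°C.
Density altitude = 6600 + 120 × (-1.8) = 6600 + (-216) = 6384 ft.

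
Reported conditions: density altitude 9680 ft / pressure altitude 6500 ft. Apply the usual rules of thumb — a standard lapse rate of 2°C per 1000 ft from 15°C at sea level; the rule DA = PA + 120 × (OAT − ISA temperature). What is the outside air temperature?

28.5°C

Density altitude − pressure altitude = 9680 − 6500 = +3180 ft.
At 120 ft/°C that is an ISA deviation of 3180/120 = +26.5°C.
ISA temperature at 6500 ft = 15 − 2 × (6500/1000) = 2°C.
OAT = ISA + deviation = 2 + (+26.5) = 28.5°C.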